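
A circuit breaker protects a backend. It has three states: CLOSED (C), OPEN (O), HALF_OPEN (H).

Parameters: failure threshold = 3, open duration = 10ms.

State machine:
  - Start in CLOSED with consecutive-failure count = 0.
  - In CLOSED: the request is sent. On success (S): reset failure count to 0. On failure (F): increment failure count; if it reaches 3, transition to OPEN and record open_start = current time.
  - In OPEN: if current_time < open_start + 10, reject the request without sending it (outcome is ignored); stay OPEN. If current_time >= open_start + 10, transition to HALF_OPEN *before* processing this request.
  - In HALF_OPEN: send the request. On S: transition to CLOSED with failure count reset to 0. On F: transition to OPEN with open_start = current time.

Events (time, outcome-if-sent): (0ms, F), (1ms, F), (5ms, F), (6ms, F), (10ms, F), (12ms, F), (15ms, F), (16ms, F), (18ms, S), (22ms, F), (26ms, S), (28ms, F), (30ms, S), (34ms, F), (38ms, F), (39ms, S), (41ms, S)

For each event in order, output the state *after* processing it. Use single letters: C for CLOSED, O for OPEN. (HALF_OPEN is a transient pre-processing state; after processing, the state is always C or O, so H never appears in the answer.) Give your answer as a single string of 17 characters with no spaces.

State after each event:
  event#1 t=0ms outcome=F: state=CLOSED
  event#2 t=1ms outcome=F: state=CLOSED
  event#3 t=5ms outcome=F: state=OPEN
  event#4 t=6ms outcome=F: state=OPEN
  event#5 t=10ms outcome=F: state=OPEN
  event#6 t=12ms outcome=F: state=OPEN
  event#7 t=15ms outcome=F: state=OPEN
  event#8 t=16ms outcome=F: state=OPEN
  event#9 t=18ms outcome=S: state=OPEN
  event#10 t=22ms outcome=F: state=OPEN
  event#11 t=26ms outcome=S: state=CLOSED
  event#12 t=28ms outcome=F: state=CLOSED
  event#13 t=30ms outcome=S: state=CLOSED
  event#14 t=34ms outcome=F: state=CLOSED
  event#15 t=38ms outcome=F: state=CLOSED
  event#16 t=39ms outcome=S: state=CLOSED
  event#17 t=41ms outcome=S: state=CLOSED

Answer: CCOOOOOOOOCCCCCCC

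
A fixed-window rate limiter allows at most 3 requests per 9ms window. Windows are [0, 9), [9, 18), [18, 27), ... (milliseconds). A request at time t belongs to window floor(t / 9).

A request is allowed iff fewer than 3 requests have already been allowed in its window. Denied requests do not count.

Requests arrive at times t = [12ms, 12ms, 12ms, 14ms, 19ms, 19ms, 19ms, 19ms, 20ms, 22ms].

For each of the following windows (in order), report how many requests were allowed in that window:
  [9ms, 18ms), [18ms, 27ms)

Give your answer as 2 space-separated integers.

Answer: 3 3

Derivation:
Processing requests:
  req#1 t=12ms (window 1): ALLOW
  req#2 t=12ms (window 1): ALLOW
  req#3 t=12ms (window 1): ALLOW
  req#4 t=14ms (window 1): DENY
  req#5 t=19ms (window 2): ALLOW
  req#6 t=19ms (window 2): ALLOW
  req#7 t=19ms (window 2): ALLOW
  req#8 t=19ms (window 2): DENY
  req#9 t=20ms (window 2): DENY
  req#10 t=22ms (window 2): DENY

Allowed counts by window: 3 3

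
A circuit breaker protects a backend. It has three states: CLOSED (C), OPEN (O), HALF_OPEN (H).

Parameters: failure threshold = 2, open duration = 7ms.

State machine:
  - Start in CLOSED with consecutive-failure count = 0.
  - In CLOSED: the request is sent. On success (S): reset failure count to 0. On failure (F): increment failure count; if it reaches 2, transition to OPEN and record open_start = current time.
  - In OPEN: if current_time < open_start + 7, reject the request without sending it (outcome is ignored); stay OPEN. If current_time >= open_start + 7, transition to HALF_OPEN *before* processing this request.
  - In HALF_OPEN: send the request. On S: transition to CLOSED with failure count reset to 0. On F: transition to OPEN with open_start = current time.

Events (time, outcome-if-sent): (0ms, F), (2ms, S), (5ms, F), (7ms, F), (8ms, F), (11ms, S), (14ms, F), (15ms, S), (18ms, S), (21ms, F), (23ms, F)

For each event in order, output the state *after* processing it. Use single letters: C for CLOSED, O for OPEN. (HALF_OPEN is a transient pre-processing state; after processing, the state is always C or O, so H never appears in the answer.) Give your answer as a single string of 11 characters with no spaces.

State after each event:
  event#1 t=0ms outcome=F: state=CLOSED
  event#2 t=2ms outcome=S: state=CLOSED
  event#3 t=5ms outcome=F: state=CLOSED
  event#4 t=7ms outcome=F: state=OPEN
  event#5 t=8ms outcome=F: state=OPEN
  event#6 t=11ms outcome=S: state=OPEN
  event#7 t=14ms outcome=F: state=OPEN
  event#8 t=15ms outcome=S: state=OPEN
  event#9 t=18ms outcome=S: state=OPEN
  event#10 t=21ms outcome=F: state=OPEN
  event#11 t=23ms outcome=F: state=OPEN

Answer: CCCOOOOOOOO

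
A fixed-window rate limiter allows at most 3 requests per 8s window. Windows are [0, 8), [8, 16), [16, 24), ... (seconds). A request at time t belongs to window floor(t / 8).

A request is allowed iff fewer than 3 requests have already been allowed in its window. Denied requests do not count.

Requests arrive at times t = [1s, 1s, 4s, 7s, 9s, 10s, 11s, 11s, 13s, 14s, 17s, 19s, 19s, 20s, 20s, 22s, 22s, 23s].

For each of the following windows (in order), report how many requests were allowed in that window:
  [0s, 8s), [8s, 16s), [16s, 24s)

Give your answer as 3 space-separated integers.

Processing requests:
  req#1 t=1s (window 0): ALLOW
  req#2 t=1s (window 0): ALLOW
  req#3 t=4s (window 0): ALLOW
  req#4 t=7s (window 0): DENY
  req#5 t=9s (window 1): ALLOW
  req#6 t=10s (window 1): ALLOW
  req#7 t=11s (window 1): ALLOW
  req#8 t=11s (window 1): DENY
  req#9 t=13s (window 1): DENY
  req#10 t=14s (window 1): DENY
  req#11 t=17s (window 2): ALLOW
  req#12 t=19s (window 2): ALLOW
  req#13 t=19s (window 2): ALLOW
  req#14 t=20s (window 2): DENY
  req#15 t=20s (window 2): DENY
  req#16 t=22s (window 2): DENY
  req#17 t=22s (window 2): DENY
  req#18 t=23s (window 2): DENY

Allowed counts by window: 3 3 3

Answer: 3 3 3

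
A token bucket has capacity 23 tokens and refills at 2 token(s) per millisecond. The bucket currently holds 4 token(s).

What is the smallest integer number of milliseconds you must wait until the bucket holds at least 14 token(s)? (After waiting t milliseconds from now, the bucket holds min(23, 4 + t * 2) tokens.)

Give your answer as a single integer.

Need 4 + t * 2 >= 14, so t >= 10/2.
Smallest integer t = ceil(10/2) = 5.

Answer: 5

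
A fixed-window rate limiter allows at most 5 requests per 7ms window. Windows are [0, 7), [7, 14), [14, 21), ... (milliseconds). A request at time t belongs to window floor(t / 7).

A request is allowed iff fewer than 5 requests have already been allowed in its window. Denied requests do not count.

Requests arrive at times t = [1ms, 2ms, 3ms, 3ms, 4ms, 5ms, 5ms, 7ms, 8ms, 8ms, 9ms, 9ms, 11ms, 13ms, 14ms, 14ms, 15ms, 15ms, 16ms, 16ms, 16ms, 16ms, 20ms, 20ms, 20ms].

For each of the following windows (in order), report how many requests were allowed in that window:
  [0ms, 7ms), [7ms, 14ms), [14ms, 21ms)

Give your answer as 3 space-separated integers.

Answer: 5 5 5

Derivation:
Processing requests:
  req#1 t=1ms (window 0): ALLOW
  req#2 t=2ms (window 0): ALLOW
  req#3 t=3ms (window 0): ALLOW
  req#4 t=3ms (window 0): ALLOW
  req#5 t=4ms (window 0): ALLOW
  req#6 t=5ms (window 0): DENY
  req#7 t=5ms (window 0): DENY
  req#8 t=7ms (window 1): ALLOW
  req#9 t=8ms (window 1): ALLOW
  req#10 t=8ms (window 1): ALLOW
  req#11 t=9ms (window 1): ALLOW
  req#12 t=9ms (window 1): ALLOW
  req#13 t=11ms (window 1): DENY
  req#14 t=13ms (window 1): DENY
  req#15 t=14ms (window 2): ALLOW
  req#16 t=14ms (window 2): ALLOW
  req#17 t=15ms (window 2): ALLOW
  req#18 t=15ms (window 2): ALLOW
  req#19 t=16ms (window 2): ALLOW
  req#20 t=16ms (window 2): DENY
  req#21 t=16ms (window 2): DENY
  req#22 t=16ms (window 2): DENY
  req#23 t=20ms (window 2): DENY
  req#24 t=20ms (window 2): DENY
  req#25 t=20ms (window 2): DENY

Allowed counts by window: 5 5 5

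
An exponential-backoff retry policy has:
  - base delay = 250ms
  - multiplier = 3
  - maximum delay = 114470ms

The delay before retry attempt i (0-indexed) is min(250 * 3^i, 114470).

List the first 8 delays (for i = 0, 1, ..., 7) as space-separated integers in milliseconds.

Answer: 250 750 2250 6750 20250 60750 114470 114470

Derivation:
Computing each delay:
  i=0: min(250*3^0, 114470) = 250
  i=1: min(250*3^1, 114470) = 750
  i=2: min(250*3^2, 114470) = 2250
  i=3: min(250*3^3, 114470) = 6750
  i=4: min(250*3^4, 114470) = 20250
  i=5: min(250*3^5, 114470) = 60750
  i=6: min(250*3^6, 114470) = 114470
  i=7: min(250*3^7, 114470) = 114470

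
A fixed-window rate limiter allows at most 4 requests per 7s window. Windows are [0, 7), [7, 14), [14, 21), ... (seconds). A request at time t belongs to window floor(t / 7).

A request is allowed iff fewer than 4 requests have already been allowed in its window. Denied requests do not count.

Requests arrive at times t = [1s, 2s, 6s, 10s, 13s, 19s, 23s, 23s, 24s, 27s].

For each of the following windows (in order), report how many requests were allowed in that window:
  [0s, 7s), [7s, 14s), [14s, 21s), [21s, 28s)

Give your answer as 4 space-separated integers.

Processing requests:
  req#1 t=1s (window 0): ALLOW
  req#2 t=2s (window 0): ALLOW
  req#3 t=6s (window 0): ALLOW
  req#4 t=10s (window 1): ALLOW
  req#5 t=13s (window 1): ALLOW
  req#6 t=19s (window 2): ALLOW
  req#7 t=23s (window 3): ALLOW
  req#8 t=23s (window 3): ALLOW
  req#9 t=24s (window 3): ALLOW
  req#10 t=27s (window 3): ALLOW

Allowed counts by window: 3 2 1 4

Answer: 3 2 1 4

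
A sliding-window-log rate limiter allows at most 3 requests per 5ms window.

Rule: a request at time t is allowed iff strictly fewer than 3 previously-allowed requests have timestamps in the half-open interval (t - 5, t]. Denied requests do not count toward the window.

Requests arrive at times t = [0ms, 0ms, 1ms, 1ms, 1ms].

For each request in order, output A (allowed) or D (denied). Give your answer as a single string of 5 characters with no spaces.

Tracking allowed requests in the window:
  req#1 t=0ms: ALLOW
  req#2 t=0ms: ALLOW
  req#3 t=1ms: ALLOW
  req#4 t=1ms: DENY
  req#5 t=1ms: DENY

Answer: AAADD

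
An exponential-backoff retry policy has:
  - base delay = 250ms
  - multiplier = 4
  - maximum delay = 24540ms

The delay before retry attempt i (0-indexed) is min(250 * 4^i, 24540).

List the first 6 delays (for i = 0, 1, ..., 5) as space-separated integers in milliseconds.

Answer: 250 1000 4000 16000 24540 24540

Derivation:
Computing each delay:
  i=0: min(250*4^0, 24540) = 250
  i=1: min(250*4^1, 24540) = 1000
  i=2: min(250*4^2, 24540) = 4000
  i=3: min(250*4^3, 24540) = 16000
  i=4: min(250*4^4, 24540) = 24540
  i=5: min(250*4^5, 24540) = 24540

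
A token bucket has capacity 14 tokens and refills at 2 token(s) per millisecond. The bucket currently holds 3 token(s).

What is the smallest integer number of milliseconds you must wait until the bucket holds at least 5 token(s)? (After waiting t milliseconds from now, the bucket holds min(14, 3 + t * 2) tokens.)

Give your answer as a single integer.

Need 3 + t * 2 >= 5, so t >= 2/2.
Smallest integer t = ceil(2/2) = 1.

Answer: 1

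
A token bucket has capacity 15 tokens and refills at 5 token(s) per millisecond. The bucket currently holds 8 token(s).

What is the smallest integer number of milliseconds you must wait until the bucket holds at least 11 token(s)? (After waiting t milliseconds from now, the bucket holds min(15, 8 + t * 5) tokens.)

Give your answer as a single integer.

Need 8 + t * 5 >= 11, so t >= 3/5.
Smallest integer t = ceil(3/5) = 1.

Answer: 1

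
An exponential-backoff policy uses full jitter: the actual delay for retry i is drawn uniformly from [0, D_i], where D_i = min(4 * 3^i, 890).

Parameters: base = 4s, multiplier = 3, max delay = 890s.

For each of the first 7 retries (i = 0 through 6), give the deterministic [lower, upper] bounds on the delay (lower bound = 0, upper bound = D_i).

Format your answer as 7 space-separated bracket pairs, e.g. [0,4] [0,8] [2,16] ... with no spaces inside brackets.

Computing bounds per retry:
  i=0: D_i=min(4*3^0,890)=4, bounds=[0,4]
  i=1: D_i=min(4*3^1,890)=12, bounds=[0,12]
  i=2: D_i=min(4*3^2,890)=36, bounds=[0,36]
  i=3: D_i=min(4*3^3,890)=108, bounds=[0,108]
  i=4: D_i=min(4*3^4,890)=324, bounds=[0,324]
  i=5: D_i=min(4*3^5,890)=890, bounds=[0,890]
  i=6: D_i=min(4*3^6,890)=890, bounds=[0,890]

Answer: [0,4] [0,12] [0,36] [0,108] [0,324] [0,890] [0,890]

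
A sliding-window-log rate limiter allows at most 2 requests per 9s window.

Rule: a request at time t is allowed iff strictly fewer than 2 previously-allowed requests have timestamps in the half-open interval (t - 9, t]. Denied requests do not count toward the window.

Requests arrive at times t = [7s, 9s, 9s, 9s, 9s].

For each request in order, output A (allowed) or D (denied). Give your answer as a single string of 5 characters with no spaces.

Answer: AADDD

Derivation:
Tracking allowed requests in the window:
  req#1 t=7s: ALLOW
  req#2 t=9s: ALLOW
  req#3 t=9s: DENY
  req#4 t=9s: DENY
  req#5 t=9s: DENY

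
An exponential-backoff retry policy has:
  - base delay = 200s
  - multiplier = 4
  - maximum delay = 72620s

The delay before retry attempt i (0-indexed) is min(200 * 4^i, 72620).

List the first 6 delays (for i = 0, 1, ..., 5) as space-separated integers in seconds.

Computing each delay:
  i=0: min(200*4^0, 72620) = 200
  i=1: min(200*4^1, 72620) = 800
  i=2: min(200*4^2, 72620) = 3200
  i=3: min(200*4^3, 72620) = 12800
  i=4: min(200*4^4, 72620) = 51200
  i=5: min(200*4^5, 72620) = 72620

Answer: 200 800 3200 12800 51200 72620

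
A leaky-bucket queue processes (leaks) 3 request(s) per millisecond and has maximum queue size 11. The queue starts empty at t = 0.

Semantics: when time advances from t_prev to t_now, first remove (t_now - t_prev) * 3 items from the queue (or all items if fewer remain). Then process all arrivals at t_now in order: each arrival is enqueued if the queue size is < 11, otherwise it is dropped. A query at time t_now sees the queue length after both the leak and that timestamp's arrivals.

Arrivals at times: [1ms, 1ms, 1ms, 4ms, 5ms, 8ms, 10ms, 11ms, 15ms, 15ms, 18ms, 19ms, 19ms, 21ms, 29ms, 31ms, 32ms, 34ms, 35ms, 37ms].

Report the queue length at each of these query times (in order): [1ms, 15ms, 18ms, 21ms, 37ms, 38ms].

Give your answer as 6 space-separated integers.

Answer: 3 2 1 1 1 0

Derivation:
Queue lengths at query times:
  query t=1ms: backlog = 3
  query t=15ms: backlog = 2
  query t=18ms: backlog = 1
  query t=21ms: backlog = 1
  query t=37ms: backlog = 1
  query t=38ms: backlog = 0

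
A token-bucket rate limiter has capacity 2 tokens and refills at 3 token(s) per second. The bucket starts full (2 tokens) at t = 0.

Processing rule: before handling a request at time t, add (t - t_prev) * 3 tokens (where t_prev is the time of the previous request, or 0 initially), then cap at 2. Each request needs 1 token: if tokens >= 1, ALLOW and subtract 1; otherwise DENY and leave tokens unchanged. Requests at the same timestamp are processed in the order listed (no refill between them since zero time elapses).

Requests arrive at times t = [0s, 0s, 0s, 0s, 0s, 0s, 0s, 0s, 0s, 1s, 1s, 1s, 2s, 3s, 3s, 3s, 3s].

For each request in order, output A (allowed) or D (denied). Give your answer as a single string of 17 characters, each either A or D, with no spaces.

Answer: AADDDDDDDAADAAADD

Derivation:
Simulating step by step:
  req#1 t=0s: ALLOW
  req#2 t=0s: ALLOW
  req#3 t=0s: DENY
  req#4 t=0s: DENY
  req#5 t=0s: DENY
  req#6 t=0s: DENY
  req#7 t=0s: DENY
  req#8 t=0s: DENY
  req#9 t=0s: DENY
  req#10 t=1s: ALLOW
  req#11 t=1s: ALLOW
  req#12 t=1s: DENY
  req#13 t=2s: ALLOW
  req#14 t=3s: ALLOW
  req#15 t=3s: ALLOW
  req#16 t=3s: DENY
  req#17 t=3s: DENY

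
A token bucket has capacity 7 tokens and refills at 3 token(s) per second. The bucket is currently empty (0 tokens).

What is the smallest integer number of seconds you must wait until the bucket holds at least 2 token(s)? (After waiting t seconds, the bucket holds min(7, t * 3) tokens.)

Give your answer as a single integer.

Answer: 1

Derivation:
Need t * 3 >= 2, so t >= 2/3.
Smallest integer t = ceil(2/3) = 1.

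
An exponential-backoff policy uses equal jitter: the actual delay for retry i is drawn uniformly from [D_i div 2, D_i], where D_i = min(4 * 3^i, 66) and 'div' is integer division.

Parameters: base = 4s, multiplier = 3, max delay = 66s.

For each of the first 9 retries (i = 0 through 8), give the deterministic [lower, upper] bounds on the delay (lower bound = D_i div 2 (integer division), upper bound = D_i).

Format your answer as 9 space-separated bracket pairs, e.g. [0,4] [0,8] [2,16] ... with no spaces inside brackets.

Answer: [2,4] [6,12] [18,36] [33,66] [33,66] [33,66] [33,66] [33,66] [33,66]

Derivation:
Computing bounds per retry:
  i=0: D_i=min(4*3^0,66)=4, bounds=[2,4]
  i=1: D_i=min(4*3^1,66)=12, bounds=[6,12]
  i=2: D_i=min(4*3^2,66)=36, bounds=[18,36]
  i=3: D_i=min(4*3^3,66)=66, bounds=[33,66]
  i=4: D_i=min(4*3^4,66)=66, bounds=[33,66]
  i=5: D_i=min(4*3^5,66)=66, bounds=[33,66]
  i=6: D_i=min(4*3^6,66)=66, bounds=[33,66]
  i=7: D_i=min(4*3^7,66)=66, bounds=[33,66]
  i=8: D_i=min(4*3^8,66)=66, bounds=[33,66]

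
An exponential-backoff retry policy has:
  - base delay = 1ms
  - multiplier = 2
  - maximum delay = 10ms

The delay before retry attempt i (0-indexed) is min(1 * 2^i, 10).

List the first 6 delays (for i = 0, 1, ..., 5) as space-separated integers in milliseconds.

Computing each delay:
  i=0: min(1*2^0, 10) = 1
  i=1: min(1*2^1, 10) = 2
  i=2: min(1*2^2, 10) = 4
  i=3: min(1*2^3, 10) = 8
  i=4: min(1*2^4, 10) = 10
  i=5: min(1*2^5, 10) = 10

Answer: 1 2 4 8 10 10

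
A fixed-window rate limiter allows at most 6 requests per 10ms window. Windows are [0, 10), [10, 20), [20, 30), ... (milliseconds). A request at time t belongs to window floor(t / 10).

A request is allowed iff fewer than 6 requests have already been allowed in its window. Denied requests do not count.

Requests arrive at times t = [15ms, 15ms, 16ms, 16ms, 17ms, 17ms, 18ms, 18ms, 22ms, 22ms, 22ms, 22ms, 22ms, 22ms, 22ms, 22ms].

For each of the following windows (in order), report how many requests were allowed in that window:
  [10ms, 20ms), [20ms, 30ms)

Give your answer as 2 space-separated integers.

Processing requests:
  req#1 t=15ms (window 1): ALLOW
  req#2 t=15ms (window 1): ALLOW
  req#3 t=16ms (window 1): ALLOW
  req#4 t=16ms (window 1): ALLOW
  req#5 t=17ms (window 1): ALLOW
  req#6 t=17ms (window 1): ALLOW
  req#7 t=18ms (window 1): DENY
  req#8 t=18ms (window 1): DENY
  req#9 t=22ms (window 2): ALLOW
  req#10 t=22ms (window 2): ALLOW
  req#11 t=22ms (window 2): ALLOW
  req#12 t=22ms (window 2): ALLOW
  req#13 t=22ms (window 2): ALLOW
  req#14 t=22ms (window 2): ALLOW
  req#15 t=22ms (window 2): DENY
  req#16 t=22ms (window 2): DENY

Allowed counts by window: 6 6

Answer: 6 6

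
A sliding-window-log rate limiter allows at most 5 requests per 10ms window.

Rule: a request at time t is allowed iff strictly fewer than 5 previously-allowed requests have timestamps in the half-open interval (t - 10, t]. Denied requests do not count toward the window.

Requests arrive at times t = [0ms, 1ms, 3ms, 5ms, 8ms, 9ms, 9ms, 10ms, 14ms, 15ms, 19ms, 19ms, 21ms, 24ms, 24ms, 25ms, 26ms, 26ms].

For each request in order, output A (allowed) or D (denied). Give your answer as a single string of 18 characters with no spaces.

Answer: AAAAADDAAAAAAADADD

Derivation:
Tracking allowed requests in the window:
  req#1 t=0ms: ALLOW
  req#2 t=1ms: ALLOW
  req#3 t=3ms: ALLOW
  req#4 t=5ms: ALLOW
  req#5 t=8ms: ALLOW
  req#6 t=9ms: DENY
  req#7 t=9ms: DENY
  req#8 t=10ms: ALLOW
  req#9 t=14ms: ALLOW
  req#10 t=15ms: ALLOW
  req#11 t=19ms: ALLOW
  req#12 t=19ms: ALLOW
  req#13 t=21ms: ALLOW
  req#14 t=24ms: ALLOW
  req#15 t=24ms: DENY
  req#16 t=25ms: ALLOW
  req#17 t=26ms: DENY
  req#18 t=26ms: DENY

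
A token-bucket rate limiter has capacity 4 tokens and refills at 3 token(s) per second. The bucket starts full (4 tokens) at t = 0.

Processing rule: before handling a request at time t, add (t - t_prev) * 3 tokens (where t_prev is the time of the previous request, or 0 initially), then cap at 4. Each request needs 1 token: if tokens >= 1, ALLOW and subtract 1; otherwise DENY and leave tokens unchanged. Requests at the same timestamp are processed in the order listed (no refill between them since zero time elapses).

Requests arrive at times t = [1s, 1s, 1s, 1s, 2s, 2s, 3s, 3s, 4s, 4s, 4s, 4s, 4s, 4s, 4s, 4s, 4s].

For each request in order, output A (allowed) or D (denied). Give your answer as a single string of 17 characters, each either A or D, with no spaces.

Simulating step by step:
  req#1 t=1s: ALLOW
  req#2 t=1s: ALLOW
  req#3 t=1s: ALLOW
  req#4 t=1s: ALLOW
  req#5 t=2s: ALLOW
  req#6 t=2s: ALLOW
  req#7 t=3s: ALLOW
  req#8 t=3s: ALLOW
  req#9 t=4s: ALLOW
  req#10 t=4s: ALLOW
  req#11 t=4s: ALLOW
  req#12 t=4s: ALLOW
  req#13 t=4s: DENY
  req#14 t=4s: DENY
  req#15 t=4s: DENY
  req#16 t=4s: DENY
  req#17 t=4s: DENY

Answer: AAAAAAAAAAAADDDDD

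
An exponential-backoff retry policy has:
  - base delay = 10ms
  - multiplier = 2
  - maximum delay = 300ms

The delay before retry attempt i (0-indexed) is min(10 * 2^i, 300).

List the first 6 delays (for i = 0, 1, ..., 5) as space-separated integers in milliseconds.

Computing each delay:
  i=0: min(10*2^0, 300) = 10
  i=1: min(10*2^1, 300) = 20
  i=2: min(10*2^2, 300) = 40
  i=3: min(10*2^3, 300) = 80
  i=4: min(10*2^4, 300) = 160
  i=5: min(10*2^5, 300) = 300

Answer: 10 20 40 80 160 300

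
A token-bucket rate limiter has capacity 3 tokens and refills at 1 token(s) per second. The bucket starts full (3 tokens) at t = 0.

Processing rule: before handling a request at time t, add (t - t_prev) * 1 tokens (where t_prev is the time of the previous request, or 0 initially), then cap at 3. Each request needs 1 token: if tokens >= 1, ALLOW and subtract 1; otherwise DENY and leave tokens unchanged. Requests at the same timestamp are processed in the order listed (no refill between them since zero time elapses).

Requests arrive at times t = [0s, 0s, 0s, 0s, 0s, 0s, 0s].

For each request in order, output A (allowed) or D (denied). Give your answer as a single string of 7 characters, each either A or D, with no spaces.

Answer: AAADDDD

Derivation:
Simulating step by step:
  req#1 t=0s: ALLOW
  req#2 t=0s: ALLOW
  req#3 t=0s: ALLOW
  req#4 t=0s: DENY
  req#5 t=0s: DENY
  req#6 t=0s: DENY
  req#7 t=0s: DENY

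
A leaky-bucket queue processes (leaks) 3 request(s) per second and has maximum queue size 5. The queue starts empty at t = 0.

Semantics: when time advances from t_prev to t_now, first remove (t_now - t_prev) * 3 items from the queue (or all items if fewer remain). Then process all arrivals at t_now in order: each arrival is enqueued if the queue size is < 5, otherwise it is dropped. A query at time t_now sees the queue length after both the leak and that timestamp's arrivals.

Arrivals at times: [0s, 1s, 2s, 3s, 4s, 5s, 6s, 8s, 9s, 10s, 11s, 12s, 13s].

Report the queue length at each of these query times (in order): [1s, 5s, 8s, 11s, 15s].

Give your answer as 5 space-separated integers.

Queue lengths at query times:
  query t=1s: backlog = 1
  query t=5s: backlog = 1
  query t=8s: backlog = 1
  query t=11s: backlog = 1
  query t=15s: backlog = 0

Answer: 1 1 1 1 0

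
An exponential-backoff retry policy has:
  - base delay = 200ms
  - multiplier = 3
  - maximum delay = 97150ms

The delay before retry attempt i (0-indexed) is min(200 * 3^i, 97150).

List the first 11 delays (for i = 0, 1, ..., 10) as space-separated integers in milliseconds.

Answer: 200 600 1800 5400 16200 48600 97150 97150 97150 97150 97150

Derivation:
Computing each delay:
  i=0: min(200*3^0, 97150) = 200
  i=1: min(200*3^1, 97150) = 600
  i=2: min(200*3^2, 97150) = 1800
  i=3: min(200*3^3, 97150) = 5400
  i=4: min(200*3^4, 97150) = 16200
  i=5: min(200*3^5, 97150) = 48600
  i=6: min(200*3^6, 97150) = 97150
  i=7: min(200*3^7, 97150) = 97150
  i=8: min(200*3^8, 97150) = 97150
  i=9: min(200*3^9, 97150) = 97150
  i=10: min(200*3^10, 97150) = 97150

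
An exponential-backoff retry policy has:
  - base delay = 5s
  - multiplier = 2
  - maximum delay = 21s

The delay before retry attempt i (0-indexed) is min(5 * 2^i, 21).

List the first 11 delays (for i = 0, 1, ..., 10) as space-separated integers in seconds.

Computing each delay:
  i=0: min(5*2^0, 21) = 5
  i=1: min(5*2^1, 21) = 10
  i=2: min(5*2^2, 21) = 20
  i=3: min(5*2^3, 21) = 21
  i=4: min(5*2^4, 21) = 21
  i=5: min(5*2^5, 21) = 21
  i=6: min(5*2^6, 21) = 21
  i=7: min(5*2^7, 21) = 21
  i=8: min(5*2^8, 21) = 21
  i=9: min(5*2^9, 21) = 21
  i=10: min(5*2^10, 21) = 21

Answer: 5 10 20 21 21 21 21 21 21 21 21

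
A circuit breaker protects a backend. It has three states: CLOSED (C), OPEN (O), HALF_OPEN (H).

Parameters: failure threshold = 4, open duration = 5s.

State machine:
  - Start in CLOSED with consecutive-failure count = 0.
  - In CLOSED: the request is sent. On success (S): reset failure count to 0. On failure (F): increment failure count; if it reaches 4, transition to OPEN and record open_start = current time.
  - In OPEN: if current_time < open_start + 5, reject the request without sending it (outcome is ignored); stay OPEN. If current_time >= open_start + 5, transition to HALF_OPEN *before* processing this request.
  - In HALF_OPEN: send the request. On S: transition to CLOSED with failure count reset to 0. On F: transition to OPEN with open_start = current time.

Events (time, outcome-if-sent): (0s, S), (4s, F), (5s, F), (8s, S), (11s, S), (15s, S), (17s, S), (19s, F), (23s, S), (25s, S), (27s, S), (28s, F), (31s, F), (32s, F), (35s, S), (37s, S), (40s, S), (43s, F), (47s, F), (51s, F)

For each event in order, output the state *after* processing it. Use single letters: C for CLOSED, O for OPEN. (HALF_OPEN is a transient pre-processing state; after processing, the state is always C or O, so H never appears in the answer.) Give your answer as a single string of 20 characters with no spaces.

State after each event:
  event#1 t=0s outcome=S: state=CLOSED
  event#2 t=4s outcome=F: state=CLOSED
  event#3 t=5s outcome=F: state=CLOSED
  event#4 t=8s outcome=S: state=CLOSED
  event#5 t=11s outcome=S: state=CLOSED
  event#6 t=15s outcome=S: state=CLOSED
  event#7 t=17s outcome=S: state=CLOSED
  event#8 t=19s outcome=F: state=CLOSED
  event#9 t=23s outcome=S: state=CLOSED
  event#10 t=25s outcome=S: state=CLOSED
  event#11 t=27s outcome=S: state=CLOSED
  event#12 t=28s outcome=F: state=CLOSED
  event#13 t=31s outcome=F: state=CLOSED
  event#14 t=32s outcome=F: state=CLOSED
  event#15 t=35s outcome=S: state=CLOSED
  event#16 t=37s outcome=S: state=CLOSED
  event#17 t=40s outcome=S: state=CLOSED
  event#18 t=43s outcome=F: state=CLOSED
  event#19 t=47s outcome=F: state=CLOSED
  event#20 t=51s outcome=F: state=CLOSED

Answer: CCCCCCCCCCCCCCCCCCCC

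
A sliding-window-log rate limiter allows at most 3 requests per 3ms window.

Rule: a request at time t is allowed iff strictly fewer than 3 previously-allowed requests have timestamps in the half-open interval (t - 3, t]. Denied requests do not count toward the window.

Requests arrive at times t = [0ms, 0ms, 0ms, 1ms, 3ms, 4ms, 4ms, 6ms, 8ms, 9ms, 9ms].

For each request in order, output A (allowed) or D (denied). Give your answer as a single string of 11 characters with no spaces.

Tracking allowed requests in the window:
  req#1 t=0ms: ALLOW
  req#2 t=0ms: ALLOW
  req#3 t=0ms: ALLOW
  req#4 t=1ms: DENY
  req#5 t=3ms: ALLOW
  req#6 t=4ms: ALLOW
  req#7 t=4ms: ALLOW
  req#8 t=6ms: ALLOW
  req#9 t=8ms: ALLOW
  req#10 t=9ms: ALLOW
  req#11 t=9ms: ALLOW

Answer: AAADAAAAAAA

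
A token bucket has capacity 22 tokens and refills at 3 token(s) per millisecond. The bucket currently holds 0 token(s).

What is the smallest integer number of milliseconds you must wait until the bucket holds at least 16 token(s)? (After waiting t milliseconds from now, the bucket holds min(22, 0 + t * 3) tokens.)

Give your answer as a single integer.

Need 0 + t * 3 >= 16, so t >= 16/3.
Smallest integer t = ceil(16/3) = 6.

Answer: 6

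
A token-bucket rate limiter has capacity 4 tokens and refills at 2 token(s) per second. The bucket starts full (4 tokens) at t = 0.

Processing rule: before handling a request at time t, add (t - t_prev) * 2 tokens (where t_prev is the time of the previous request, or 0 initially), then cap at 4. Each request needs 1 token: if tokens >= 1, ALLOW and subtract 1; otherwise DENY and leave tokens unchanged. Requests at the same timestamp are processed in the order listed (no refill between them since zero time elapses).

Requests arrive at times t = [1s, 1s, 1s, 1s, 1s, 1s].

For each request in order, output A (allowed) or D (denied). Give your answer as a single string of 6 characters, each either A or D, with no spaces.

Answer: AAAADD

Derivation:
Simulating step by step:
  req#1 t=1s: ALLOW
  req#2 t=1s: ALLOW
  req#3 t=1s: ALLOW
  req#4 t=1s: ALLOW
  req#5 t=1s: DENY
  req#6 t=1s: DENY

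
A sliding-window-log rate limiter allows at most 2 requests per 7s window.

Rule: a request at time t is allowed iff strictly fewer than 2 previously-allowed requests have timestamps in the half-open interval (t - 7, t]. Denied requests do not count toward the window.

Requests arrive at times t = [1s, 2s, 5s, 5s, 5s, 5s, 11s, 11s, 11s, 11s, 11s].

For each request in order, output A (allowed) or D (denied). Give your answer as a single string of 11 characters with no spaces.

Tracking allowed requests in the window:
  req#1 t=1s: ALLOW
  req#2 t=2s: ALLOW
  req#3 t=5s: DENY
  req#4 t=5s: DENY
  req#5 t=5s: DENY
  req#6 t=5s: DENY
  req#7 t=11s: ALLOW
  req#8 t=11s: ALLOW
  req#9 t=11s: DENY
  req#10 t=11s: DENY
  req#11 t=11s: DENY

Answer: AADDDDAADDD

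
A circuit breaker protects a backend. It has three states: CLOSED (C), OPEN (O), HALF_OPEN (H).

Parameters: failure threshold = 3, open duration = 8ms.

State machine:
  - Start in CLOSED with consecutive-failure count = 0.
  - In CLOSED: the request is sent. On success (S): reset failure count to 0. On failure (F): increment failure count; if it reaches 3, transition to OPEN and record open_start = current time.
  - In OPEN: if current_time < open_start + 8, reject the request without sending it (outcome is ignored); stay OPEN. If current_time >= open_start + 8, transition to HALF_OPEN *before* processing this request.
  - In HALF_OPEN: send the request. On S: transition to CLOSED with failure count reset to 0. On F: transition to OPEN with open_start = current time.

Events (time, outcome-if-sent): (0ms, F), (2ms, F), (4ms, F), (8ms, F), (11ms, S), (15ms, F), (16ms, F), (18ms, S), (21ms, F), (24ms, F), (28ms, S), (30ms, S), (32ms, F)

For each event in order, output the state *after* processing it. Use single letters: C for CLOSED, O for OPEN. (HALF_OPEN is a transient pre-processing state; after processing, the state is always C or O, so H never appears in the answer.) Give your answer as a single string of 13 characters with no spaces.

State after each event:
  event#1 t=0ms outcome=F: state=CLOSED
  event#2 t=2ms outcome=F: state=CLOSED
  event#3 t=4ms outcome=F: state=OPEN
  event#4 t=8ms outcome=F: state=OPEN
  event#5 t=11ms outcome=S: state=OPEN
  event#6 t=15ms outcome=F: state=OPEN
  event#7 t=16ms outcome=F: state=OPEN
  event#8 t=18ms outcome=S: state=OPEN
  event#9 t=21ms outcome=F: state=OPEN
  event#10 t=24ms outcome=F: state=OPEN
  event#11 t=28ms outcome=S: state=OPEN
  event#12 t=30ms outcome=S: state=OPEN
  event#13 t=32ms outcome=F: state=OPEN

Answer: CCOOOOOOOOOOO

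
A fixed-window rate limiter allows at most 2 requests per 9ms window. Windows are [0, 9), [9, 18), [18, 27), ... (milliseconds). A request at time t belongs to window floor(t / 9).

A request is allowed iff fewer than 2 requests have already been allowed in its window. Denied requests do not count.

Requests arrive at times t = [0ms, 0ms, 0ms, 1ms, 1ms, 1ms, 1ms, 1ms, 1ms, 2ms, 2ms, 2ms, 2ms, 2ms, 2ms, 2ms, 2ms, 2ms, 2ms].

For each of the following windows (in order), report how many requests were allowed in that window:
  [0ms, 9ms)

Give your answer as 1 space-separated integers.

Processing requests:
  req#1 t=0ms (window 0): ALLOW
  req#2 t=0ms (window 0): ALLOW
  req#3 t=0ms (window 0): DENY
  req#4 t=1ms (window 0): DENY
  req#5 t=1ms (window 0): DENY
  req#6 t=1ms (window 0): DENY
  req#7 t=1ms (window 0): DENY
  req#8 t=1ms (window 0): DENY
  req#9 t=1ms (window 0): DENY
  req#10 t=2ms (window 0): DENY
  req#11 t=2ms (window 0): DENY
  req#12 t=2ms (window 0): DENY
  req#13 t=2ms (window 0): DENY
  req#14 t=2ms (window 0): DENY
  req#15 t=2ms (window 0): DENY
  req#16 t=2ms (window 0): DENY
  req#17 t=2ms (window 0): DENY
  req#18 t=2ms (window 0): DENY
  req#19 t=2ms (window 0): DENY

Allowed counts by window: 2

Answer: 2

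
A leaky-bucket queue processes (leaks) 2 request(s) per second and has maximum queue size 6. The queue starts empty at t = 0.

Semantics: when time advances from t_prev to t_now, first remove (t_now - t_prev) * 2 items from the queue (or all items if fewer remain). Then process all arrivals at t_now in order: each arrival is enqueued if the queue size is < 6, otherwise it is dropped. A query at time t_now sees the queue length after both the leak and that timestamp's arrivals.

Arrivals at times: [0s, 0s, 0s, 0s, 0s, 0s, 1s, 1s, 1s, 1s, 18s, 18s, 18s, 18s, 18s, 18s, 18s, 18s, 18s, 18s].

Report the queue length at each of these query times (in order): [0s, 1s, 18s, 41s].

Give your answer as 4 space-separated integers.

Queue lengths at query times:
  query t=0s: backlog = 6
  query t=1s: backlog = 6
  query t=18s: backlog = 6
  query t=41s: backlog = 0

Answer: 6 6 6 0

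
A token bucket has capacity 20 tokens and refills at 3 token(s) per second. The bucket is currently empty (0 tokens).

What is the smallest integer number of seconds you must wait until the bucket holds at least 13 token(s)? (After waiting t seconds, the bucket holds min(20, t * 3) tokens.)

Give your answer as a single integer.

Need t * 3 >= 13, so t >= 13/3.
Smallest integer t = ceil(13/3) = 5.

Answer: 5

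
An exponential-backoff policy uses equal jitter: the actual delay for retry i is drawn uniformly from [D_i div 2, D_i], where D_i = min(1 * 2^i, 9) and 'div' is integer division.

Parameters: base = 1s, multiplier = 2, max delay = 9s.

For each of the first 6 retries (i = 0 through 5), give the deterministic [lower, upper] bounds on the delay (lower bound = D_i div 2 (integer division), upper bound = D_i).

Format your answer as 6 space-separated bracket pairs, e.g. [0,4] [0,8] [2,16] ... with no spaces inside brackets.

Answer: [0,1] [1,2] [2,4] [4,8] [4,9] [4,9]

Derivation:
Computing bounds per retry:
  i=0: D_i=min(1*2^0,9)=1, bounds=[0,1]
  i=1: D_i=min(1*2^1,9)=2, bounds=[1,2]
  i=2: D_i=min(1*2^2,9)=4, bounds=[2,4]
  i=3: D_i=min(1*2^3,9)=8, bounds=[4,8]
  i=4: D_i=min(1*2^4,9)=9, bounds=[4,9]
  i=5: D_i=min(1*2^5,9)=9, bounds=[4,9]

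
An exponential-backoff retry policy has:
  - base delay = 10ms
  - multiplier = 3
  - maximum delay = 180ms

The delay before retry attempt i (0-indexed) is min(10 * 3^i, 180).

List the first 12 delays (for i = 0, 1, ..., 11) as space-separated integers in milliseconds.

Answer: 10 30 90 180 180 180 180 180 180 180 180 180

Derivation:
Computing each delay:
  i=0: min(10*3^0, 180) = 10
  i=1: min(10*3^1, 180) = 30
  i=2: min(10*3^2, 180) = 90
  i=3: min(10*3^3, 180) = 180
  i=4: min(10*3^4, 180) = 180
  i=5: min(10*3^5, 180) = 180
  i=6: min(10*3^6, 180) = 180
  i=7: min(10*3^7, 180) = 180
  i=8: min(10*3^8, 180) = 180
  i=9: min(10*3^9, 180) = 180
  i=10: min(10*3^10, 180) = 180
  i=11: min(10*3^11, 180) = 180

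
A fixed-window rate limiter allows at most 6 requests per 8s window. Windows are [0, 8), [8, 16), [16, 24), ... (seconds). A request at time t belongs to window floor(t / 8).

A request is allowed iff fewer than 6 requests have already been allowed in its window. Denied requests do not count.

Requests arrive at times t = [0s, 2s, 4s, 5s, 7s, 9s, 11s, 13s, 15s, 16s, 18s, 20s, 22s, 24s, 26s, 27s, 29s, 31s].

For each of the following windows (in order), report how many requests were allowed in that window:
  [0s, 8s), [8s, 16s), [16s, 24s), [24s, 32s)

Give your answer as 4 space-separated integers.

Processing requests:
  req#1 t=0s (window 0): ALLOW
  req#2 t=2s (window 0): ALLOW
  req#3 t=4s (window 0): ALLOW
  req#4 t=5s (window 0): ALLOW
  req#5 t=7s (window 0): ALLOW
  req#6 t=9s (window 1): ALLOW
  req#7 t=11s (window 1): ALLOW
  req#8 t=13s (window 1): ALLOW
  req#9 t=15s (window 1): ALLOW
  req#10 t=16s (window 2): ALLOW
  req#11 t=18s (window 2): ALLOW
  req#12 t=20s (window 2): ALLOW
  req#13 t=22s (window 2): ALLOW
  req#14 t=24s (window 3): ALLOW
  req#15 t=26s (window 3): ALLOW
  req#16 t=27s (window 3): ALLOW
  req#17 t=29s (window 3): ALLOW
  req#18 t=31s (window 3): ALLOW

Allowed counts by window: 5 4 4 5

Answer: 5 4 4 5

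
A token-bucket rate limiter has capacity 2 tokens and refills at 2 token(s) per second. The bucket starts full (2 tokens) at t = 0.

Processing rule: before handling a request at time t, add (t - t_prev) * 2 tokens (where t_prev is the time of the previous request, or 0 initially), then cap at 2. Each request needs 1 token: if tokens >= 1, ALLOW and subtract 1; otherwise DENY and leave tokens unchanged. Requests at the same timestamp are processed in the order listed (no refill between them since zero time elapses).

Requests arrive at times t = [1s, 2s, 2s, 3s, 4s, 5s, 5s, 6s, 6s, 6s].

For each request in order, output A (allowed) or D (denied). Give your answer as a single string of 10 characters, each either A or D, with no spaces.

Simulating step by step:
  req#1 t=1s: ALLOW
  req#2 t=2s: ALLOW
  req#3 t=2s: ALLOW
  req#4 t=3s: ALLOW
  req#5 t=4s: ALLOW
  req#6 t=5s: ALLOW
  req#7 t=5s: ALLOW
  req#8 t=6s: ALLOW
  req#9 t=6s: ALLOW
  req#10 t=6s: DENY

Answer: AAAAAAAAAD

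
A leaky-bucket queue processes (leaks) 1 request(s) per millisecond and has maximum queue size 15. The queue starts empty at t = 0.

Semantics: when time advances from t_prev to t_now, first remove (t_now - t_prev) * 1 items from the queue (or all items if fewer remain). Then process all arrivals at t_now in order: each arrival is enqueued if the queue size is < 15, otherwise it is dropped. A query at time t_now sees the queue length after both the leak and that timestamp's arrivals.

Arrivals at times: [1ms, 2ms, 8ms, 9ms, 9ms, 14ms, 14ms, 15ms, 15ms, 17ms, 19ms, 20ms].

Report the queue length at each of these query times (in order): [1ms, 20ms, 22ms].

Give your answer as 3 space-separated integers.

Answer: 1 1 0

Derivation:
Queue lengths at query times:
  query t=1ms: backlog = 1
  query t=20ms: backlog = 1
  query t=22ms: backlog = 0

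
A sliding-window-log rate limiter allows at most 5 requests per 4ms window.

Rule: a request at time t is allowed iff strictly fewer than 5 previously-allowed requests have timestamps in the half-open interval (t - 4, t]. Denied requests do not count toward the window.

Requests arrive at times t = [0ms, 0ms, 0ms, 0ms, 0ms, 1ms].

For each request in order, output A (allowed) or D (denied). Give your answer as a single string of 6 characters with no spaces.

Tracking allowed requests in the window:
  req#1 t=0ms: ALLOW
  req#2 t=0ms: ALLOW
  req#3 t=0ms: ALLOW
  req#4 t=0ms: ALLOW
  req#5 t=0ms: ALLOW
  req#6 t=1ms: DENY

Answer: AAAAAD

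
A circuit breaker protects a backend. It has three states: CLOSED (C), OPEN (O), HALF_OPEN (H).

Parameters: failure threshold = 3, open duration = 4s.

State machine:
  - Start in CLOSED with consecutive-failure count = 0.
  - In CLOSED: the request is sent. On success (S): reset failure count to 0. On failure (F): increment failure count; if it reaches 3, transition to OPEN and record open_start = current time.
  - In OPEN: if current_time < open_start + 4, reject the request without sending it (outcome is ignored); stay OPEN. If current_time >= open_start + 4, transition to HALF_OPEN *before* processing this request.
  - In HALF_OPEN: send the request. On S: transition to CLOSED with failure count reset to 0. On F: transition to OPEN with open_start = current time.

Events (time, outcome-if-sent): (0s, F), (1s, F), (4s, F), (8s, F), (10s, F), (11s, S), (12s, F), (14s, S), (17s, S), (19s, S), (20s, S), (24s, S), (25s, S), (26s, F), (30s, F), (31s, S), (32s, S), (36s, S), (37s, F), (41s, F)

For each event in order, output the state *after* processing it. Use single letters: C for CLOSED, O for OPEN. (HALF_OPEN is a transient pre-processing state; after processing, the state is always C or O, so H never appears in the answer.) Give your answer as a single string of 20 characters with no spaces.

Answer: CCOOOOOOCCCCCCCCCCCC

Derivation:
State after each event:
  event#1 t=0s outcome=F: state=CLOSED
  event#2 t=1s outcome=F: state=CLOSED
  event#3 t=4s outcome=F: state=OPEN
  event#4 t=8s outcome=F: state=OPEN
  event#5 t=10s outcome=F: state=OPEN
  event#6 t=11s outcome=S: state=OPEN
  event#7 t=12s outcome=F: state=OPEN
  event#8 t=14s outcome=S: state=OPEN
  event#9 t=17s outcome=S: state=CLOSED
  event#10 t=19s outcome=S: state=CLOSED
  event#11 t=20s outcome=S: state=CLOSED
  event#12 t=24s outcome=S: state=CLOSED
  event#13 t=25s outcome=S: state=CLOSED
  event#14 t=26s outcome=F: state=CLOSED
  event#15 t=30s outcome=F: state=CLOSED
  event#16 t=31s outcome=S: state=CLOSED
  event#17 t=32s outcome=S: state=CLOSED
  event#18 t=36s outcome=S: state=CLOSED
  event#19 t=37s outcome=F: state=CLOSED
  event#20 t=41s outcome=F: state=CLOSED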